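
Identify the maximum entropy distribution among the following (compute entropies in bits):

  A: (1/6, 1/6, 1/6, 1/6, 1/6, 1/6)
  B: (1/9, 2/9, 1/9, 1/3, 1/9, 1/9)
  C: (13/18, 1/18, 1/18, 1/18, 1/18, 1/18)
A

For a discrete distribution over n outcomes, entropy is maximized by the uniform distribution.

Computing entropies:
H(A) = 2.5850 bits
H(B) = 2.4194 bits
H(C) = 1.4974 bits

The uniform distribution (where all probabilities equal 1/6) achieves the maximum entropy of log_2(6) = 2.5850 bits.

Distribution A has the highest entropy.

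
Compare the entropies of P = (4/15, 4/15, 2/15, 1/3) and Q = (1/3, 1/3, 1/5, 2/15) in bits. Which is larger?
P

Computing entropies in bits:
H(P) = 1.9329
H(Q) = 1.9086

Distribution P has higher entropy.

Intuition: The distribution closer to uniform (more spread out) has higher entropy.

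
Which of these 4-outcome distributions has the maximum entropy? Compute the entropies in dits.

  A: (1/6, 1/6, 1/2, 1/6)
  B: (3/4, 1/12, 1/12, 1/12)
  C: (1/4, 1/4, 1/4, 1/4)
C

For a discrete distribution over n outcomes, entropy is maximized by the uniform distribution.

Computing entropies:
H(A) = 0.5396 dits
H(B) = 0.3635 dits
H(C) = 0.6021 dits

The uniform distribution (where all probabilities equal 1/4) achieves the maximum entropy of log_10(4) = 0.6021 dits.

Distribution C has the highest entropy.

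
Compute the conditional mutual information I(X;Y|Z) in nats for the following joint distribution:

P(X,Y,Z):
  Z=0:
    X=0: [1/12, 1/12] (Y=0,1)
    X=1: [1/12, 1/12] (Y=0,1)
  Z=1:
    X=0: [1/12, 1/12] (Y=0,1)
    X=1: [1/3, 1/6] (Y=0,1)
0.0073 nats

Conditional mutual information: I(X;Y|Z) = H(X|Z) + H(Y|Z) - H(X,Y|Z)

H(Z) = 0.6365
H(X,Z) = 1.2425 → H(X|Z) = 0.6059
H(Y,Z) = 1.3086 → H(Y|Z) = 0.6721
H(X,Y,Z) = 1.9073 → H(X,Y|Z) = 1.2708

I(X;Y|Z) = 0.6059 + 0.6721 - 1.2708 = 0.0073 nats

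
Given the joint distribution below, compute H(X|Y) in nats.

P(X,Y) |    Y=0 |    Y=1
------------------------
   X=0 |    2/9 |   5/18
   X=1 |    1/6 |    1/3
0.6866 nats

Using the chain rule: H(X|Y) = H(X,Y) - H(Y)

First, compute H(X,Y) = 1.3549 nats

Marginal P(Y) = (7/18, 11/18)
H(Y) = 0.6682 nats

H(X|Y) = H(X,Y) - H(Y) = 1.3549 - 0.6682 = 0.6866 nats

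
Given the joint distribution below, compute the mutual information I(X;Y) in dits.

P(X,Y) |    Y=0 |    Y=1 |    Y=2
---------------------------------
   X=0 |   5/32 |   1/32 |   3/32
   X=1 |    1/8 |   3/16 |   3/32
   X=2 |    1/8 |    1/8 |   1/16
0.0246 dits

Mutual information: I(X;Y) = H(X) + H(Y) - H(X,Y)

Marginals:
P(X) = (9/32, 13/32, 5/16), H(X) = 0.4717 dits
P(Y) = (13/32, 11/32, 1/4), H(Y) = 0.4689 dits

Joint entropy: H(X,Y) = 0.9160 dits

I(X;Y) = 0.4717 + 0.4689 - 0.9160 = 0.0246 dits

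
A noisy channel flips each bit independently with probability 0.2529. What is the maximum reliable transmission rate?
0.1842 bits

For a binary symmetric channel (BSC) with error probability p:
Capacity C = 1 - H(p) bits per symbol

where H(p) = -p log₂(p) - (1-p) log₂(1-p) is the binary entropy function.

H(0.2529) = 0.8158 bits
C = 1 - 0.8158 = 0.1842 bits per symbol

This means we can reliably transmit up to 0.1842 bits of information per channel use.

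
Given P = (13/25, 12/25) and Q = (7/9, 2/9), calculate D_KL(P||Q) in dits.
0.0696 dits

KL divergence: D_KL(P||Q) = Σ p(x) log(p(x)/q(x))

Computing term by term:
  x=0: 13/25 × log_10[(13/25)/(7/9)] = 13/25 × -0.1749 = -0.0909
  x=1: 12/25 × log_10[(12/25)/(2/9)] = 12/25 × 0.3345 = 0.1605

D_KL(P||Q) = 0.0696 dits

Note: KL divergence is always non-negative and equals 0 iff P = Q.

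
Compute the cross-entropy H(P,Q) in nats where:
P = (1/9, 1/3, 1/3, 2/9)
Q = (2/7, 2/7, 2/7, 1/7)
1.4068 nats

Cross-entropy: H(P,Q) = -Σ p(x) log q(x)

Alternatively: H(P,Q) = H(P) + D_KL(P||Q)
H(P) = 1.3108 nats
D_KL(P||Q) = 0.0960 nats

H(P,Q) = 1.3108 + 0.0960 = 1.4068 nats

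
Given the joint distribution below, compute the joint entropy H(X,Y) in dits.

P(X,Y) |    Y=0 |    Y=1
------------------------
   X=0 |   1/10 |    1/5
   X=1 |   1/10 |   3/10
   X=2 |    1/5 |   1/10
0.7365 dits

Joint entropy is H(X,Y) = -Σ_{x,y} p(x,y) log p(x,y).

Summing over all non-zero entries:
H(X,Y) = -[1/10·log_10(1/10) + 1/5·log_10(1/5) + 1/10·log_10(1/10) + 3/10·log_10(3/10) + 1/5·log_10(1/5) + 1/10·log_10(1/10)]
H(X,Y) = 0.7365 dits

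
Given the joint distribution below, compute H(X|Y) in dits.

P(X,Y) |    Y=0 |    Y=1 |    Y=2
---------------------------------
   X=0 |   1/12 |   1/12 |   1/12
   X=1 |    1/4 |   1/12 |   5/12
0.2294 dits

Using the chain rule: H(X|Y) = H(X,Y) - H(Y)

First, compute H(X,Y) = 0.6687 dits

Marginal P(Y) = (1/3, 1/6, 1/2)
H(Y) = 0.4392 dits

H(X|Y) = H(X,Y) - H(Y) = 0.6687 - 0.4392 = 0.2294 dits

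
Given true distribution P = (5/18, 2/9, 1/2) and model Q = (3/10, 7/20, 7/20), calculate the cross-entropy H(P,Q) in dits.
0.4745 dits

Cross-entropy: H(P,Q) = -Σ p(x) log q(x)

Alternatively: H(P,Q) = H(P) + D_KL(P||Q)
H(P) = 0.4502 dits
D_KL(P||Q) = 0.0243 dits

H(P,Q) = 0.4502 + 0.0243 = 0.4745 dits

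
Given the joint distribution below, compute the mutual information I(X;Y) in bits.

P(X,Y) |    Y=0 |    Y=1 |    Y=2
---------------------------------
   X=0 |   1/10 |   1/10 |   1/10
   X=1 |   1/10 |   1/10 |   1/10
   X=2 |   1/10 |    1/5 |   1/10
0.0200 bits

Mutual information: I(X;Y) = H(X) + H(Y) - H(X,Y)

Marginals:
P(X) = (3/10, 3/10, 2/5), H(X) = 1.5710 bits
P(Y) = (3/10, 2/5, 3/10), H(Y) = 1.5710 bits

Joint entropy: H(X,Y) = 3.1219 bits

I(X;Y) = 1.5710 + 1.5710 - 3.1219 = 0.0200 bits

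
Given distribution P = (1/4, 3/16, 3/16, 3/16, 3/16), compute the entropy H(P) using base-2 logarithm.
2.3113 bits

Shannon entropy is H(X) = -Σ p(x) log p(x).

For P = (1/4, 3/16, 3/16, 3/16, 3/16):
H = -1/4 × log_2(1/4) -3/16 × log_2(3/16) -3/16 × log_2(3/16) -3/16 × log_2(3/16) -3/16 × log_2(3/16)
H = 2.3113 bits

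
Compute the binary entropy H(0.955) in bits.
0.2648 bits

The binary entropy function is:
H(p) = -p log(p) - (1-p) log(1-p)

H(0.955) = -0.955 × log_2(0.955) - 0.045 × log_2(0.045)
H(0.955) = 0.2648 bits

Note: Binary entropy is maximized at p=0.5 (H=1 bit) and minimized at p=0 or p=1 (H=0).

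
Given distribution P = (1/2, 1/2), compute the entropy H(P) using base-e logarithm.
0.6931 nats

Shannon entropy is H(X) = -Σ p(x) log p(x).

For P = (1/2, 1/2):
H = -1/2 × log_e(1/2) -1/2 × log_e(1/2)
H = 0.6931 nats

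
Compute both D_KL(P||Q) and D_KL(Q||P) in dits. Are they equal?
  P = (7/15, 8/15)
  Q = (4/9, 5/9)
D_KL(P||Q) = 0.0004, D_KL(Q||P) = 0.0004

KL divergence is not symmetric: D_KL(P||Q) ≠ D_KL(Q||P) in general.

D_KL(P||Q) = 0.0004 dits
D_KL(Q||P) = 0.0004 dits

In this case they happen to be equal (to 4 decimal places).

This asymmetry is why KL divergence is not a true distance metric.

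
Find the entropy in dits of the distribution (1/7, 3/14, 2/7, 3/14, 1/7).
0.6836 dits

Shannon entropy is H(X) = -Σ p(x) log p(x).

For P = (1/7, 3/14, 2/7, 3/14, 1/7):
H = -1/7 × log_10(1/7) -3/14 × log_10(3/14) -2/7 × log_10(2/7) -3/14 × log_10(3/14) -1/7 × log_10(1/7)
H = 0.6836 dits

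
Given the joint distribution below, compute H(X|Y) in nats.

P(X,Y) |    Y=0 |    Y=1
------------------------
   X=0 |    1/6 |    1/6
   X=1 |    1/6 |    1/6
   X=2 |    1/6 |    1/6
1.0986 nats

Using the chain rule: H(X|Y) = H(X,Y) - H(Y)

First, compute H(X,Y) = 1.7918 nats

Marginal P(Y) = (1/2, 1/2)
H(Y) = 0.6931 nats

H(X|Y) = H(X,Y) - H(Y) = 1.7918 - 0.6931 = 1.0986 nats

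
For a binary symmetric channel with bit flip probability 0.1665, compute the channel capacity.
0.3504 bits

For a binary symmetric channel (BSC) with error probability p:
Capacity C = 1 - H(p) bits per symbol

where H(p) = -p log₂(p) - (1-p) log₂(1-p) is the binary entropy function.

H(0.1665) = 0.6496 bits
C = 1 - 0.6496 = 0.3504 bits per symbol

This means we can reliably transmit up to 0.3504 bits of information per channel use.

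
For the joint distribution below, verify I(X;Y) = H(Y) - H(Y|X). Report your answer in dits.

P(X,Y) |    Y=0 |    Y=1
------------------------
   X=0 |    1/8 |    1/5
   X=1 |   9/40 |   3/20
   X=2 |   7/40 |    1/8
I(X;Y) = 0.0083 dits

Mutual information has multiple equivalent forms:
- I(X;Y) = H(X) - H(X|Y)
- I(X;Y) = H(Y) - H(Y|X)
- I(X;Y) = H(X) + H(Y) - H(X,Y)

Computing all quantities:
H(X) = 0.4752, H(Y) = 0.3005, H(X,Y) = 0.7674
H(X|Y) = 0.4669, H(Y|X) = 0.2921

Verification:
H(X) - H(X|Y) = 0.4752 - 0.4669 = 0.0083
H(Y) - H(Y|X) = 0.3005 - 0.2921 = 0.0083
H(X) + H(Y) - H(X,Y) = 0.4752 + 0.3005 - 0.7674 = 0.0083

All forms give I(X;Y) = 0.0083 dits. ✓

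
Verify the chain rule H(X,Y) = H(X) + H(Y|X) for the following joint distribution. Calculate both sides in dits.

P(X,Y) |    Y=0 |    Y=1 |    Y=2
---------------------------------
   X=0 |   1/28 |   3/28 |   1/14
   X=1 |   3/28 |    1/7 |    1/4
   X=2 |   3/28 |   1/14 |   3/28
H(X,Y) = 0.9024, H(X) = 0.4493, H(Y|X) = 0.4531 (all in dits)

Chain rule: H(X,Y) = H(X) + H(Y|X)

Left side — joint entropy directly:
H(X,Y) = -Σ p(x,y) log p(x,y) = 0.9024 dits

Right side — compute H(Y|X) from the conditional distributions:
P(X) = (3/14, 1/2, 2/7), so H(X) = 0.4493 dits
H(Y|X) = Σ_x P(X=x) · H(Y|X=x):
  P(Y|X=0) = (1/6, 1/2, 1/3), H(Y|X=0) = 0.4392, weight P(X=0) = 3/14
  P(Y|X=1) = (3/14, 2/7, 1/2), H(Y|X=1) = 0.4493, weight P(X=1) = 1/2
  P(Y|X=2) = (3/8, 1/4, 3/8), H(Y|X=2) = 0.4700, weight P(X=2) = 2/7
H(Y|X) = 0.4531 dits

H(X) + H(Y|X) = 0.4493 + 0.4531 = 0.9024 dits

Both sides equal 0.9024 dits. ✓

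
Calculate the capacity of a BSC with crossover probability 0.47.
0.0026 bits

For a binary symmetric channel (BSC) with error probability p:
Capacity C = 1 - H(p) bits per symbol

where H(p) = -p log₂(p) - (1-p) log₂(1-p) is the binary entropy function.

H(0.47) = 0.9974 bits
C = 1 - 0.9974 = 0.0026 bits per symbol

This means we can reliably transmit up to 0.0026 bits of information per channel use.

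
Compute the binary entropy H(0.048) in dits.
0.0836 dits

The binary entropy function is:
H(p) = -p log(p) - (1-p) log(1-p)

H(0.048) = -0.048 × log_10(0.048) - 0.952 × log_10(0.952)
H(0.048) = 0.0836 dits

Note: Binary entropy is maximized at p=0.5 (H=1 bit) and minimized at p=0 or p=1 (H=0).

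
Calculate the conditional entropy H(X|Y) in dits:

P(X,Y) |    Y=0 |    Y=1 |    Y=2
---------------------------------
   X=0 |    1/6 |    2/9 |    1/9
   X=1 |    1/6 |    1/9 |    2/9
0.2846 dits

Using the chain rule: H(X|Y) = H(X,Y) - H(Y)

First, compute H(X,Y) = 0.7618 dits

Marginal P(Y) = (1/3, 1/3, 1/3)
H(Y) = 0.4771 dits

H(X|Y) = H(X,Y) - H(Y) = 0.7618 - 0.4771 = 0.2846 dits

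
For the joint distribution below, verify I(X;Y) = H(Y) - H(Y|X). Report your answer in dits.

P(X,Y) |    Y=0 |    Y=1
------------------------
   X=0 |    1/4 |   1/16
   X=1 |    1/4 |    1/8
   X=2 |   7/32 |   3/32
I(X;Y) = 0.0035 dits

Mutual information has multiple equivalent forms:
- I(X;Y) = H(X) - H(X|Y)
- I(X;Y) = H(Y) - H(Y|X)
- I(X;Y) = H(X) + H(Y) - H(X,Y)

Computing all quantities:
H(X) = 0.4755, H(Y) = 0.2580, H(X,Y) = 0.7299
H(X|Y) = 0.4719, H(Y|X) = 0.2545

Verification:
H(X) - H(X|Y) = 0.4755 - 0.4719 = 0.0035
H(Y) - H(Y|X) = 0.2580 - 0.2545 = 0.0035
H(X) + H(Y) - H(X,Y) = 0.4755 + 0.2580 - 0.7299 = 0.0035

All forms give I(X;Y) = 0.0035 dits. ✓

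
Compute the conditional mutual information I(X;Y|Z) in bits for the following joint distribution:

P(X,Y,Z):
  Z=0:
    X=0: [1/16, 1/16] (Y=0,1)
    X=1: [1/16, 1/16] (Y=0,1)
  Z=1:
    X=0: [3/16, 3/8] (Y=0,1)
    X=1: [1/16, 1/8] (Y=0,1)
0.0000 bits

Conditional mutual information: I(X;Y|Z) = H(X|Z) + H(Y|Z) - H(X,Y|Z)

H(Z) = 0.8113
H(X,Z) = 1.6697 → H(X|Z) = 0.8585
H(Y,Z) = 1.7500 → H(Y|Z) = 0.9387
H(X,Y,Z) = 2.6085 → H(X,Y|Z) = 1.7972

I(X;Y|Z) = 0.8585 + 0.9387 - 1.7972 = 0.0000 bits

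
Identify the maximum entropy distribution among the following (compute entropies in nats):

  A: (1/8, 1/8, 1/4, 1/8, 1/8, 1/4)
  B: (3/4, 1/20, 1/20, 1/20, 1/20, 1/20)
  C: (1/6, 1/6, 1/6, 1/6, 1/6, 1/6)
C

For a discrete distribution over n outcomes, entropy is maximized by the uniform distribution.

Computing entropies:
H(A) = 1.7329 nats
H(B) = 0.9647 nats
H(C) = 1.7918 nats

The uniform distribution (where all probabilities equal 1/6) achieves the maximum entropy of log_e(6) = 1.7918 nats.

Distribution C has the highest entropy.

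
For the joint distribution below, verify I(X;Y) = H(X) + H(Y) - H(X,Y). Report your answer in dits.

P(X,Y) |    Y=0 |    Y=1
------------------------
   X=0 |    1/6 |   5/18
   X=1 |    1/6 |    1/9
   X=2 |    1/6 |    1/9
I(X;Y) = 0.0110 dits

Mutual information has multiple equivalent forms:
- I(X;Y) = H(X) - H(X|Y)
- I(X;Y) = H(Y) - H(Y|X)
- I(X;Y) = H(X) + H(Y) - H(X,Y)

Computing all quantities:
H(X) = 0.4656, H(Y) = 0.3010, H(X,Y) = 0.7557
H(X|Y) = 0.4546, H(Y|X) = 0.2901

Verification:
H(X) - H(X|Y) = 0.4656 - 0.4546 = 0.0110
H(Y) - H(Y|X) = 0.3010 - 0.2901 = 0.0110
H(X) + H(Y) - H(X,Y) = 0.4656 + 0.3010 - 0.7557 = 0.0110

All forms give I(X;Y) = 0.0110 dits. ✓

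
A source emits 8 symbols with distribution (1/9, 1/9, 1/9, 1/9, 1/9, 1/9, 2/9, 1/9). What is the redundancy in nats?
0.0362 nats

Redundancy measures how far a source is from maximum entropy:
R = H_max - H(X)

Maximum entropy for 8 symbols: H_max = log_e(8) = 2.0794 nats
Actual entropy: H(X) = 2.0432 nats
Redundancy: R = 2.0794 - 2.0432 = 0.0362 nats

This redundancy represents potential for compression: the source could be compressed by 0.0362 nats per symbol.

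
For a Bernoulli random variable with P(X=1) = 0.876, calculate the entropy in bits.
0.5408 bits

The binary entropy function is:
H(p) = -p log(p) - (1-p) log(1-p)

H(0.876) = -0.876 × log_2(0.876) - 0.124 × log_2(0.124)
H(0.876) = 0.5408 bits

Note: Binary entropy is maximized at p=0.5 (H=1 bit) and minimized at p=0 or p=1 (H=0).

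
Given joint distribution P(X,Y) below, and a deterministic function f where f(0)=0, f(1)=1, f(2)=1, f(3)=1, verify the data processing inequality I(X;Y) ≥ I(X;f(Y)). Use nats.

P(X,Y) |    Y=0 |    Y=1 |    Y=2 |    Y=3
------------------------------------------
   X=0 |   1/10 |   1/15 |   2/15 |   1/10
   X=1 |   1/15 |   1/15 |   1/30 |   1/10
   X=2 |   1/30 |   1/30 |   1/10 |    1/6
I(X;Y) = 0.0560, I(X;f(Y)) = 0.0172, inequality holds: 0.0560 ≥ 0.0172

Data Processing Inequality: For any Markov chain X → Y → Z, we have I(X;Y) ≥ I(X;Z).

Here Z = f(Y) is a deterministic function of Y, forming X → Y → Z.

Original I(X;Y) = 0.0560 nats

After applying f:
P(X,Z) where Z=f(Y):
- P(X,Z=0) = P(X,Y=0)
- P(X,Z=1) = P(X,Y=1) + P(X,Y=2) + P(X,Y=3)

I(X;Z) = I(X;f(Y)) = 0.0172 nats

Verification: 0.0560 ≥ 0.0172 ✓

Information cannot be created by processing; the function f can only lose information about X.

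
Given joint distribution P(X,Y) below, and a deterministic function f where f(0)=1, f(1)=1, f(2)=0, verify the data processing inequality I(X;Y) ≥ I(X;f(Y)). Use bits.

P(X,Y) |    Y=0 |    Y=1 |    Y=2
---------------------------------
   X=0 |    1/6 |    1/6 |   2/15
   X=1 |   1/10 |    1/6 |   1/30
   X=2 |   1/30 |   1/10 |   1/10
I(X;Y) = 0.0727, I(X;f(Y)) = 0.0530, inequality holds: 0.0727 ≥ 0.0530

Data Processing Inequality: For any Markov chain X → Y → Z, we have I(X;Y) ≥ I(X;Z).

Here Z = f(Y) is a deterministic function of Y, forming X → Y → Z.

Original I(X;Y) = 0.0727 bits

After applying f:
P(X,Z) where Z=f(Y):
- P(X,Z=0) = P(X,Y=2)
- P(X,Z=1) = P(X,Y=0) + P(X,Y=1)

I(X;Z) = I(X;f(Y)) = 0.0530 bits

Verification: 0.0727 ≥ 0.0530 ✓

Information cannot be created by processing; the function f can only lose information about X.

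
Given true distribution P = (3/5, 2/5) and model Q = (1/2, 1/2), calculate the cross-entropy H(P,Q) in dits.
0.3010 dits

Cross-entropy: H(P,Q) = -Σ p(x) log q(x)

Alternatively: H(P,Q) = H(P) + D_KL(P||Q)
H(P) = 0.2923 dits
D_KL(P||Q) = 0.0087 dits

H(P,Q) = 0.2923 + 0.0087 = 0.3010 dits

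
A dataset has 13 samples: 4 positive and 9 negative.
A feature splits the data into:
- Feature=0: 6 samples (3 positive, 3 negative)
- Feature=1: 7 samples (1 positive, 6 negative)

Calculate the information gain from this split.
0.1104 bits

Information Gain = H(Y) - H(Y|Feature)

Before split:
P(positive) = 4/13 = 0.3077
H(Y) = 0.8905 bits

After split:
Feature=0: H = 1.0000 bits (weight = 6/13)
Feature=1: H = 0.5917 bits (weight = 7/13)
H(Y|Feature) = (6/13)×1.0000 + (7/13)×0.5917 = 0.7801 bits

Information Gain = 0.8905 - 0.7801 = 0.1104 bits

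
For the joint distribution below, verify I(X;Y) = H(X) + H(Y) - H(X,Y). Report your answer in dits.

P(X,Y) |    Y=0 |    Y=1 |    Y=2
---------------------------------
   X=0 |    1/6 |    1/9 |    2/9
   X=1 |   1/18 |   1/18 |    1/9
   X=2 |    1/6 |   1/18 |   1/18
I(X;Y) = 0.0188 dits

Mutual information has multiple equivalent forms:
- I(X;Y) = H(X) - H(X|Y)
- I(X;Y) = H(Y) - H(Y|X)
- I(X;Y) = H(X) + H(Y) - H(X,Y)

Computing all quantities:
H(X) = 0.4502, H(Y) = 0.4642, H(X,Y) = 0.8955
H(X|Y) = 0.4314, H(Y|X) = 0.4453

Verification:
H(X) - H(X|Y) = 0.4502 - 0.4314 = 0.0188
H(Y) - H(Y|X) = 0.4642 - 0.4453 = 0.0188
H(X) + H(Y) - H(X,Y) = 0.4502 + 0.4642 - 0.8955 = 0.0188

All forms give I(X;Y) = 0.0188 dits. ✓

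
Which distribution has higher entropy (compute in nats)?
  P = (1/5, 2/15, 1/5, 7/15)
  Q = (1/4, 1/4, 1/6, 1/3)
Q

Computing entropies in nats:
H(P) = 1.2681
H(Q) = 1.3580

Distribution Q has higher entropy.

Intuition: The distribution closer to uniform (more spread out) has higher entropy.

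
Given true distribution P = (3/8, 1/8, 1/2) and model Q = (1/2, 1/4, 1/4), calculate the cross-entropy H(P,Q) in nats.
1.1264 nats

Cross-entropy: H(P,Q) = -Σ p(x) log q(x)

Alternatively: H(P,Q) = H(P) + D_KL(P||Q)
H(P) = 0.9743 nats
D_KL(P||Q) = 0.1520 nats

H(P,Q) = 0.9743 + 0.1520 = 1.1264 nats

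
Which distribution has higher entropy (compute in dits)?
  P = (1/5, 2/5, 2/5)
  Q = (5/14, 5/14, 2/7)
Q

Computing entropies in dits:
H(P) = 0.4581
H(Q) = 0.4748

Distribution Q has higher entropy.

Intuition: The distribution closer to uniform (more spread out) has higher entropy.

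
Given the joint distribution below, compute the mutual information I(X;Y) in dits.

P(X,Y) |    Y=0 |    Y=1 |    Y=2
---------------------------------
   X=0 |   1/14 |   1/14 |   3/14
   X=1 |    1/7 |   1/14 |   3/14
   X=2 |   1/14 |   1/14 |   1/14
0.0114 dits

Mutual information: I(X;Y) = H(X) + H(Y) - H(X,Y)

Marginals:
P(X) = (5/14, 3/7, 3/14), H(X) = 0.4608 dits
P(Y) = (2/7, 3/14, 1/2), H(Y) = 0.4493 dits

Joint entropy: H(X,Y) = 0.8986 dits

I(X;Y) = 0.4608 + 0.4493 - 0.8986 = 0.0114 dits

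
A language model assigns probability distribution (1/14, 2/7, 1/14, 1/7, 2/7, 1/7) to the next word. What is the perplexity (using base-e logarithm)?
5.2010

Perplexity is e^H (or exp(H) for natural log).

First, H = -Σ p log p = 1.6488 nats
Perplexity = e^1.6488 = 5.2010

Interpretation: The model's uncertainty is equivalent to choosing uniformly among 5.2 options.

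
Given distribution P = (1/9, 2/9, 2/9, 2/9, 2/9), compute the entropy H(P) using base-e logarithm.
1.5811 nats

Shannon entropy is H(X) = -Σ p(x) log p(x).

For P = (1/9, 2/9, 2/9, 2/9, 2/9):
H = -1/9 × log_e(1/9) -2/9 × log_e(2/9) -2/9 × log_e(2/9) -2/9 × log_e(2/9) -2/9 × log_e(2/9)
H = 1.5811 nats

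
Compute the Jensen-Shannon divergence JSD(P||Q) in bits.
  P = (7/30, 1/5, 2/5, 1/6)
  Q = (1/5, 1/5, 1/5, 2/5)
0.0611 bits

Jensen-Shannon divergence is:
JSD(P||Q) = 0.5 × D_KL(P||M) + 0.5 × D_KL(Q||M)
where M = 0.5 × (P + Q) is the mixture distribution.

M = 0.5 × (7/30, 1/5, 2/5, 1/6) + 0.5 × (1/5, 1/5, 1/5, 2/5) = (0.216667, 1/5, 3/10, 0.283333)

D_KL(P||M) = 0.0634 bits
D_KL(Q||M) = 0.0589 bits

JSD(P||Q) = 0.5 × 0.0634 + 0.5 × 0.0589 = 0.0611 bits

Unlike KL divergence, JSD is symmetric and bounded: 0 ≤ JSD ≤ log(2).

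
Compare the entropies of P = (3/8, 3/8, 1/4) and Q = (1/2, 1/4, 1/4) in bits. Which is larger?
P

Computing entropies in bits:
H(P) = 1.5613
H(Q) = 1.5000

Distribution P has higher entropy.

Intuition: The distribution closer to uniform (more spread out) has higher entropy.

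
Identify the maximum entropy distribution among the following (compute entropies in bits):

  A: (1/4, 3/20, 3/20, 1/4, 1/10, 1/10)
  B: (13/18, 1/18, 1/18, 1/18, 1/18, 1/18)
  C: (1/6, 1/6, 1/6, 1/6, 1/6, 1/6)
C

For a discrete distribution over n outcomes, entropy is maximized by the uniform distribution.

Computing entropies:
H(A) = 2.4855 bits
H(B) = 1.4974 bits
H(C) = 2.5850 bits

The uniform distribution (where all probabilities equal 1/6) achieves the maximum entropy of log_2(6) = 2.5850 bits.

Distribution C has the highest entropy.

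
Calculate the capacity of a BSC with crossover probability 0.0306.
0.8026 bits

For a binary symmetric channel (BSC) with error probability p:
Capacity C = 1 - H(p) bits per symbol

where H(p) = -p log₂(p) - (1-p) log₂(1-p) is the binary entropy function.

H(0.0306) = 0.1974 bits
C = 1 - 0.1974 = 0.8026 bits per symbol

This means we can reliably transmit up to 0.8026 bits of information per channel use.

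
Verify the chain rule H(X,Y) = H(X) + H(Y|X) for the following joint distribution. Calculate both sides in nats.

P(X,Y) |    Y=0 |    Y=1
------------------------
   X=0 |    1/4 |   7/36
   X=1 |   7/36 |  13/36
H(X,Y) = 1.3512, H(X) = 0.6870, H(Y|X) = 0.6643 (all in nats)

Chain rule: H(X,Y) = H(X) + H(Y|X)

Left side — joint entropy directly:
H(X,Y) = -Σ p(x,y) log p(x,y) = 1.3512 nats

Right side — compute H(Y|X) from the conditional distributions:
P(X) = (4/9, 5/9), so H(X) = 0.6870 nats
H(Y|X) = Σ_x P(X=x) · H(Y|X=x):
  P(Y|X=0) = (9/16, 7/16), H(Y|X=0) = 0.6853, weight P(X=0) = 4/9
  P(Y|X=1) = (7/20, 13/20), H(Y|X=1) = 0.6474, weight P(X=1) = 5/9
H(Y|X) = 0.6643 nats

H(X) + H(Y|X) = 0.6870 + 0.6643 = 1.3512 nats

Both sides equal 1.3512 nats. ✓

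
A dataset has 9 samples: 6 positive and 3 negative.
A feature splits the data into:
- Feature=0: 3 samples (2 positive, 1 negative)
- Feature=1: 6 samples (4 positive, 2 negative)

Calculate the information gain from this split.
0.0000 bits

Information Gain = H(Y) - H(Y|Feature)

Before split:
P(positive) = 6/9 = 0.6667
H(Y) = 0.9183 bits

After split:
Feature=0: H = 0.9183 bits (weight = 3/9)
Feature=1: H = 0.9183 bits (weight = 6/9)
H(Y|Feature) = (3/9)×0.9183 + (6/9)×0.9183 = 0.9183 bits

Information Gain = 0.9183 - 0.9183 = 0.0000 bits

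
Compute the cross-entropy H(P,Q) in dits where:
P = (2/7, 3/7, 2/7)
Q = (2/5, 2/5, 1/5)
0.4839 dits

Cross-entropy: H(P,Q) = -Σ p(x) log q(x)

Alternatively: H(P,Q) = H(P) + D_KL(P||Q)
H(P) = 0.4686 dits
D_KL(P||Q) = 0.0153 dits

H(P,Q) = 0.4686 + 0.0153 = 0.4839 dits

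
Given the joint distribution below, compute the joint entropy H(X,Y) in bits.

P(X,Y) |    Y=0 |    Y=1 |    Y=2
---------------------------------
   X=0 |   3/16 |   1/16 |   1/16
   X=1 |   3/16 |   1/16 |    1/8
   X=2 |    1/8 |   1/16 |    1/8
3.0306 bits

Joint entropy is H(X,Y) = -Σ_{x,y} p(x,y) log p(x,y).

Summing over all non-zero entries:
H(X,Y) = -[3/16·log_2(3/16) + 1/16·log_2(1/16) + 1/16·log_2(1/16) + 3/16·log_2(3/16) + 1/16·log_2(1/16) + 1/8·log_2(1/8) + 1/8·log_2(1/8) + 1/16·log_2(1/16) + 1/8·log_2(1/8)]
H(X,Y) = 3.0306 bits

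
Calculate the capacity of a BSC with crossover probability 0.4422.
0.0097 bits

For a binary symmetric channel (BSC) with error probability p:
Capacity C = 1 - H(p) bits per symbol

where H(p) = -p log₂(p) - (1-p) log₂(1-p) is the binary entropy function.

H(0.4422) = 0.9903 bits
C = 1 - 0.9903 = 0.0097 bits per symbol

This means we can reliably transmit up to 0.0097 bits of information per channel use.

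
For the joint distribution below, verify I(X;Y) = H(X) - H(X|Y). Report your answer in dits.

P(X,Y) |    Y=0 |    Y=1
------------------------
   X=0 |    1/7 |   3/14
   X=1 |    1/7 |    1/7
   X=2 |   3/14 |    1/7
I(X;Y) = 0.0062 dits

Mutual information has multiple equivalent forms:
- I(X;Y) = H(X) - H(X|Y)
- I(X;Y) = H(Y) - H(Y|X)
- I(X;Y) = H(X) + H(Y) - H(X,Y)

Computing all quantities:
H(X) = 0.4748, H(Y) = 0.3010, H(X,Y) = 0.7696
H(X|Y) = 0.4686, H(Y|X) = 0.2948

Verification:
H(X) - H(X|Y) = 0.4748 - 0.4686 = 0.0062
H(Y) - H(Y|X) = 0.3010 - 0.2948 = 0.0062
H(X) + H(Y) - H(X,Y) = 0.4748 + 0.3010 - 0.7696 = 0.0062

All forms give I(X;Y) = 0.0062 dits. ✓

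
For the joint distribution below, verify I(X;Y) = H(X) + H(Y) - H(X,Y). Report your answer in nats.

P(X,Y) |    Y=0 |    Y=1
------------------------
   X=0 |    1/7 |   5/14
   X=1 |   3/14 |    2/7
I(X;Y) = 0.0112 nats

Mutual information has multiple equivalent forms:
- I(X;Y) = H(X) - H(X|Y)
- I(X;Y) = H(Y) - H(Y|X)
- I(X;Y) = H(X) + H(Y) - H(X,Y)

Computing all quantities:
H(X) = 0.6931, H(Y) = 0.6518, H(X,Y) = 1.3337
H(X|Y) = 0.6820, H(Y|X) = 0.6406

Verification:
H(X) - H(X|Y) = 0.6931 - 0.6820 = 0.0112
H(Y) - H(Y|X) = 0.6518 - 0.6406 = 0.0112
H(X) + H(Y) - H(X,Y) = 0.6931 + 0.6518 - 1.3337 = 0.0112

All forms give I(X;Y) = 0.0112 nats. ✓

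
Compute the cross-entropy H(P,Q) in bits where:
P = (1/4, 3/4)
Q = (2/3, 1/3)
1.3350 bits

Cross-entropy: H(P,Q) = -Σ p(x) log q(x)

Alternatively: H(P,Q) = H(P) + D_KL(P||Q)
H(P) = 0.8113 bits
D_KL(P||Q) = 0.5237 bits

H(P,Q) = 0.8113 + 0.5237 = 1.3350 bits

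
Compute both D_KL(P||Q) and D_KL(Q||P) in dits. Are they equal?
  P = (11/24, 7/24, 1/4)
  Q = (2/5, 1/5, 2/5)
D_KL(P||Q) = 0.0239, D_KL(Q||P) = 0.0252

KL divergence is not symmetric: D_KL(P||Q) ≠ D_KL(Q||P) in general.

D_KL(P||Q) = 0.0239 dits
D_KL(Q||P) = 0.0252 dits

No, they are not equal!

This asymmetry is why KL divergence is not a true distance metric.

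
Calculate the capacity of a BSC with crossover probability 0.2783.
0.1469 bits

For a binary symmetric channel (BSC) with error probability p:
Capacity C = 1 - H(p) bits per symbol

where H(p) = -p log₂(p) - (1-p) log₂(1-p) is the binary entropy function.

H(0.2783) = 0.8531 bits
C = 1 - 0.8531 = 0.1469 bits per symbol

This means we can reliably transmit up to 0.1469 bits of information per channel use.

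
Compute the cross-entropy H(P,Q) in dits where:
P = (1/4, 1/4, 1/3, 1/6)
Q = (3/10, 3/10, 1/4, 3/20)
0.5994 dits

Cross-entropy: H(P,Q) = -Σ p(x) log q(x)

Alternatively: H(P,Q) = H(P) + D_KL(P||Q)
H(P) = 0.5898 dits
D_KL(P||Q) = 0.0097 dits

H(P,Q) = 0.5898 + 0.0097 = 0.5994 dits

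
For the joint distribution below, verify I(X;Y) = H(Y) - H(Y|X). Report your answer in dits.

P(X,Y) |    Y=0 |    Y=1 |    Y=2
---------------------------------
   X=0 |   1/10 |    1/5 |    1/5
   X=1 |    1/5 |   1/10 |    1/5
I(X;Y) = 0.0148 dits

Mutual information has multiple equivalent forms:
- I(X;Y) = H(X) - H(X|Y)
- I(X;Y) = H(Y) - H(Y|X)
- I(X;Y) = H(X) + H(Y) - H(X,Y)

Computing all quantities:
H(X) = 0.3010, H(Y) = 0.4729, H(X,Y) = 0.7592
H(X|Y) = 0.2863, H(Y|X) = 0.4581

Verification:
H(X) - H(X|Y) = 0.3010 - 0.2863 = 0.0148
H(Y) - H(Y|X) = 0.4729 - 0.4581 = 0.0148
H(X) + H(Y) - H(X,Y) = 0.3010 + 0.4729 - 0.7592 = 0.0148

All forms give I(X;Y) = 0.0148 dits. ✓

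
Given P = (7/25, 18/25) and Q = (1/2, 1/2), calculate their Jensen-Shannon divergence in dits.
0.0112 dits

Jensen-Shannon divergence is:
JSD(P||Q) = 0.5 × D_KL(P||M) + 0.5 × D_KL(Q||M)
where M = 0.5 × (P + Q) is the mixture distribution.

M = 0.5 × (7/25, 18/25) + 0.5 × (1/2, 1/2) = (0.39, 0.61)

D_KL(P||M) = 0.0115 dits
D_KL(Q||M) = 0.0108 dits

JSD(P||Q) = 0.5 × 0.0115 + 0.5 × 0.0108 = 0.0112 dits

Unlike KL divergence, JSD is symmetric and bounded: 0 ≤ JSD ≤ log(2).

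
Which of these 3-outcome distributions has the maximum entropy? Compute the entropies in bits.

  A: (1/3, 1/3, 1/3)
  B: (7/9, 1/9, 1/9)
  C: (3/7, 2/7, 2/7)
A

For a discrete distribution over n outcomes, entropy is maximized by the uniform distribution.

Computing entropies:
H(A) = 1.5850 bits
H(B) = 0.9864 bits
H(C) = 1.5567 bits

The uniform distribution (where all probabilities equal 1/3) achieves the maximum entropy of log_2(3) = 1.5850 bits.

Distribution A has the highest entropy.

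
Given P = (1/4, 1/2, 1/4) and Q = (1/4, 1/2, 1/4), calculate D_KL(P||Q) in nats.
0.0000 nats

KL divergence: D_KL(P||Q) = Σ p(x) log(p(x)/q(x))

Computing term by term:
  x=0: 1/4 × log_e[(1/4)/(1/4)] = 1/4 × 0.0000 = 0.0000
  x=1: 1/2 × log_e[(1/2)/(1/2)] = 1/2 × 0.0000 = 0.0000
  x=2: 1/4 × log_e[(1/4)/(1/4)] = 1/4 × 0.0000 = 0.0000

D_KL(P||Q) = 0.0000 nats

Note: KL divergence is always non-negative and equals 0 iff P = Q.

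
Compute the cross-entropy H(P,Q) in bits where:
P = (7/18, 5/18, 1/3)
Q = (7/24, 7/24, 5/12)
1.6061 bits

Cross-entropy: H(P,Q) = -Σ p(x) log q(x)

Alternatively: H(P,Q) = H(P) + D_KL(P||Q)
H(P) = 1.5715 bits
D_KL(P||Q) = 0.0345 bits

H(P,Q) = 1.5715 + 0.0345 = 1.6061 bits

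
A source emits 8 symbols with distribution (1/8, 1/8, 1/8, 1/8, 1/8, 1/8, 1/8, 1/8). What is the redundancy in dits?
0.0000 dits

Redundancy measures how far a source is from maximum entropy:
R = H_max - H(X)

Maximum entropy for 8 symbols: H_max = log_10(8) = 0.9031 dits
Actual entropy: H(X) = 0.9031 dits
Redundancy: R = 0.9031 - 0.9031 = 0.0000 dits

This redundancy represents potential for compression: the source could be compressed by 0.0000 dits per symbol.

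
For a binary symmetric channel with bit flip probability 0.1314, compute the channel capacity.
0.4387 bits

For a binary symmetric channel (BSC) with error probability p:
Capacity C = 1 - H(p) bits per symbol

where H(p) = -p log₂(p) - (1-p) log₂(1-p) is the binary entropy function.

H(0.1314) = 0.5613 bits
C = 1 - 0.5613 = 0.4387 bits per symbol

This means we can reliably transmit up to 0.4387 bits of information per channel use.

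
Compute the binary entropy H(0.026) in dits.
0.0524 dits

The binary entropy function is:
H(p) = -p log(p) - (1-p) log(1-p)

H(0.026) = -0.026 × log_10(0.026) - 0.974 × log_10(0.974)
H(0.026) = 0.0524 dits

Note: Binary entropy is maximized at p=0.5 (H=1 bit) and minimized at p=0 or p=1 (H=0).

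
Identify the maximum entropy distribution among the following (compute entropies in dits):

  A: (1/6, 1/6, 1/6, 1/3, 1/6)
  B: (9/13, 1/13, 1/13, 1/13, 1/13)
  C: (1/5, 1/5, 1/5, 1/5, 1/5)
C

For a discrete distribution over n outcomes, entropy is maximized by the uniform distribution.

Computing entropies:
H(A) = 0.6778 dits
H(B) = 0.4533 dits
H(C) = 0.6990 dits

The uniform distribution (where all probabilities equal 1/5) achieves the maximum entropy of log_10(5) = 0.6990 dits.

Distribution C has the highest entropy.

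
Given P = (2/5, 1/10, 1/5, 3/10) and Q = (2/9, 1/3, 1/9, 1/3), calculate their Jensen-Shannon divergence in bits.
0.0763 bits

Jensen-Shannon divergence is:
JSD(P||Q) = 0.5 × D_KL(P||M) + 0.5 × D_KL(Q||M)
where M = 0.5 × (P + Q) is the mixture distribution.

M = 0.5 × (2/5, 1/10, 1/5, 3/10) + 0.5 × (2/9, 1/3, 1/9, 1/3) = (0.311111, 0.216667, 0.155556, 0.316667)

D_KL(P||M) = 0.0826 bits
D_KL(Q||M) = 0.0700 bits

JSD(P||Q) = 0.5 × 0.0826 + 0.5 × 0.0700 = 0.0763 bits

Unlike KL divergence, JSD is symmetric and bounded: 0 ≤ JSD ≤ log(2).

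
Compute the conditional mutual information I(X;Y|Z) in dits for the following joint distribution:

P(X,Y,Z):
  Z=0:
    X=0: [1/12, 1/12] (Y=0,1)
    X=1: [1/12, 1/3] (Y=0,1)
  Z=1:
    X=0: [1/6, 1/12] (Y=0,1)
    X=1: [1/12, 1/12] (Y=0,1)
0.0133 dits

Conditional mutual information: I(X;Y|Z) = H(X|Z) + H(Y|Z) - H(X,Y|Z)

H(Z) = 0.2950
H(X,Z) = 0.5683 → H(X|Z) = 0.2734
H(Y,Z) = 0.5683 → H(Y|Z) = 0.2734
H(X,Y,Z) = 0.8283 → H(X,Y|Z) = 0.5334

I(X;Y|Z) = 0.2734 + 0.2734 - 0.5334 = 0.0133 dits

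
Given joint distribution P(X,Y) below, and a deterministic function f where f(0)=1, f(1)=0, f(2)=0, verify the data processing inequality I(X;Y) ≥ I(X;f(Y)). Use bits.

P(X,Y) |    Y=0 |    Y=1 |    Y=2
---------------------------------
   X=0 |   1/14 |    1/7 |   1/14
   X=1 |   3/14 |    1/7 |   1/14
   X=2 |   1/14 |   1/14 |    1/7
I(X;Y) = 0.0949, I(X;f(Y)) = 0.0481, inequality holds: 0.0949 ≥ 0.0481

Data Processing Inequality: For any Markov chain X → Y → Z, we have I(X;Y) ≥ I(X;Z).

Here Z = f(Y) is a deterministic function of Y, forming X → Y → Z.

Original I(X;Y) = 0.0949 bits

After applying f:
P(X,Z) where Z=f(Y):
- P(X,Z=0) = P(X,Y=1) + P(X,Y=2)
- P(X,Z=1) = P(X,Y=0)

I(X;Z) = I(X;f(Y)) = 0.0481 bits

Verification: 0.0949 ≥ 0.0481 ✓

Information cannot be created by processing; the function f can only lose information about X.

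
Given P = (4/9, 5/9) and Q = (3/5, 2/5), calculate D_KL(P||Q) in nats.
0.0491 nats

KL divergence: D_KL(P||Q) = Σ p(x) log(p(x)/q(x))

Computing term by term:
  x=0: 4/9 × log_e[(4/9)/(3/5)] = 4/9 × -0.3001 = -0.1334
  x=1: 5/9 × log_e[(5/9)/(2/5)] = 5/9 × 0.3285 = 0.1825

D_KL(P||Q) = 0.0491 nats

Note: KL divergence is always non-negative and equals 0 iff P = Q.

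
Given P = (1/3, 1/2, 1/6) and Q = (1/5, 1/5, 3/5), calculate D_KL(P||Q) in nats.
0.4149 nats

KL divergence: D_KL(P||Q) = Σ p(x) log(p(x)/q(x))

Computing term by term:
  x=0: 1/3 × log_e[(1/3)/(1/5)] = 1/3 × 0.5108 = 0.1703
  x=1: 1/2 × log_e[(1/2)/(1/5)] = 1/2 × 0.9163 = 0.4581
  x=2: 1/6 × log_e[(1/6)/(3/5)] = 1/6 × -1.2809 = -0.2135

D_KL(P||Q) = 0.4149 nats

Note: KL divergence is always non-negative and equals 0 iff P = Q.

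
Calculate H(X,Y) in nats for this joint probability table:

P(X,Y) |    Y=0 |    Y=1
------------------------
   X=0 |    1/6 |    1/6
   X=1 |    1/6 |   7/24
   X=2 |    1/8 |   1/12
1.7223 nats

Joint entropy is H(X,Y) = -Σ_{x,y} p(x,y) log p(x,y).

Summing over all non-zero entries:
H(X,Y) = -[1/6·log_e(1/6) + 1/6·log_e(1/6) + 1/6·log_e(1/6) + 7/24·log_e(7/24) + 1/8·log_e(1/8) + 1/12·log_e(1/12)]
H(X,Y) = 1.7223 nats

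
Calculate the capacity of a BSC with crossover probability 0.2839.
0.1393 bits

For a binary symmetric channel (BSC) with error probability p:
Capacity C = 1 - H(p) bits per symbol

where H(p) = -p log₂(p) - (1-p) log₂(1-p) is the binary entropy function.

H(0.2839) = 0.8607 bits
C = 1 - 0.8607 = 0.1393 bits per symbol

This means we can reliably transmit up to 0.1393 bits of information per channel use.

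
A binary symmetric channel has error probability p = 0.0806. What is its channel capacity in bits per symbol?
0.5957 bits

For a binary symmetric channel (BSC) with error probability p:
Capacity C = 1 - H(p) bits per symbol

where H(p) = -p log₂(p) - (1-p) log₂(1-p) is the binary entropy function.

H(0.0806) = 0.4043 bits
C = 1 - 0.4043 = 0.5957 bits per symbol

This means we can reliably transmit up to 0.5957 bits of information per channel use.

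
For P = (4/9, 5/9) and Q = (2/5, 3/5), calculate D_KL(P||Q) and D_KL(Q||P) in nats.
D_KL(P||Q) = 0.0041, D_KL(Q||P) = 0.0040

KL divergence is not symmetric: D_KL(P||Q) ≠ D_KL(Q||P) in general.

D_KL(P||Q) = 0.0041 nats
D_KL(Q||P) = 0.0040 nats

No, they are not equal!

This asymmetry is why KL divergence is not a true distance metric.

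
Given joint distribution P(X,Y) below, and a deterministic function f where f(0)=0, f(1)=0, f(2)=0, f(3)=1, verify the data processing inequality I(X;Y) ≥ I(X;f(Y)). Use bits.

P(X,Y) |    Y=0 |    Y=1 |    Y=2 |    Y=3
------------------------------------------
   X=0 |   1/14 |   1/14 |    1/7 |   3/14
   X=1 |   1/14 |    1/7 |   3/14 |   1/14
I(X;Y) = 0.0818, I(X;f(Y)) = 0.0747, inequality holds: 0.0818 ≥ 0.0747

Data Processing Inequality: For any Markov chain X → Y → Z, we have I(X;Y) ≥ I(X;Z).

Here Z = f(Y) is a deterministic function of Y, forming X → Y → Z.

Original I(X;Y) = 0.0818 bits

After applying f:
P(X,Z) where Z=f(Y):
- P(X,Z=0) = P(X,Y=0) + P(X,Y=1) + P(X,Y=2)
- P(X,Z=1) = P(X,Y=3)

I(X;Z) = I(X;f(Y)) = 0.0747 bits

Verification: 0.0818 ≥ 0.0747 ✓

Information cannot be created by processing; the function f can only lose information about X.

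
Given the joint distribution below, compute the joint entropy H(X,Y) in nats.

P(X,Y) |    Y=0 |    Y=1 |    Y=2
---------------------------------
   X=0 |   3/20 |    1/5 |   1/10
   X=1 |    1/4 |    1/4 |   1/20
1.6796 nats

Joint entropy is H(X,Y) = -Σ_{x,y} p(x,y) log p(x,y).

Summing over all non-zero entries:
H(X,Y) = -[3/20·log_e(3/20) + 1/5·log_e(1/5) + 1/10·log_e(1/10) + 1/4·log_e(1/4) + 1/4·log_e(1/4) + 1/20·log_e(1/20)]
H(X,Y) = 1.6796 nats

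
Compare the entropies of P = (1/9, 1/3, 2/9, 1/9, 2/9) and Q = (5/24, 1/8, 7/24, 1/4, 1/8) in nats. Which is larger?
Q

Computing entropies in nats:
H(P) = 1.5230
H(Q) = 1.5526

Distribution Q has higher entropy.

Intuition: The distribution closer to uniform (more spread out) has higher entropy.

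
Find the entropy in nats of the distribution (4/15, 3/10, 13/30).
1.0760 nats

Shannon entropy is H(X) = -Σ p(x) log p(x).

For P = (4/15, 3/10, 13/30):
H = -4/15 × log_e(4/15) -3/10 × log_e(3/10) -13/30 × log_e(13/30)
H = 1.0760 nats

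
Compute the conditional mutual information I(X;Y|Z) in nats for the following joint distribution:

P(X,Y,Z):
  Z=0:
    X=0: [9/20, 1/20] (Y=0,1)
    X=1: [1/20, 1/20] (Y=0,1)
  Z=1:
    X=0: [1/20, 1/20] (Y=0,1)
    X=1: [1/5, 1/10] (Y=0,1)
0.0428 nats

Conditional mutual information: I(X;Y|Z) = H(X|Z) + H(Y|Z) - H(X,Y|Z)

H(Z) = 0.6730
H(X,Z) = 1.1683 → H(X|Z) = 0.4953
H(Y,Z) = 1.2080 → H(Y|Z) = 0.5350
H(X,Y,Z) = 1.6604 → H(X,Y|Z) = 0.9874

I(X;Y|Z) = 0.4953 + 0.5350 - 0.9874 = 0.0428 nats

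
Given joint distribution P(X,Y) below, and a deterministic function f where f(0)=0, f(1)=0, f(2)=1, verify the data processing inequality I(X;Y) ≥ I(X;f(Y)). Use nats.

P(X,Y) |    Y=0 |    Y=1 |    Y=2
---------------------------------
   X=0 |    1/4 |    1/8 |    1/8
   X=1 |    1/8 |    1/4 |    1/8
I(X;Y) = 0.0425, I(X;f(Y)) = 0.0000, inequality holds: 0.0425 ≥ 0.0000

Data Processing Inequality: For any Markov chain X → Y → Z, we have I(X;Y) ≥ I(X;Z).

Here Z = f(Y) is a deterministic function of Y, forming X → Y → Z.

Original I(X;Y) = 0.0425 nats

After applying f:
P(X,Z) where Z=f(Y):
- P(X,Z=0) = P(X,Y=0) + P(X,Y=1)
- P(X,Z=1) = P(X,Y=2)

I(X;Z) = I(X;f(Y)) = 0.0000 nats

Verification: 0.0425 ≥ 0.0000 ✓

Information cannot be created by processing; the function f can only lose information about X.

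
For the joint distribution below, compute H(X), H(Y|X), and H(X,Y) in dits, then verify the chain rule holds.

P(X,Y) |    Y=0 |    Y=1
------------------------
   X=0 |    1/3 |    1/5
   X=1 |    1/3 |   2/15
H(X,Y) = 0.5745, H(X) = 0.3001, H(Y|X) = 0.2745 (all in dits)

Chain rule: H(X,Y) = H(X) + H(Y|X)

Left side — joint entropy directly:
H(X,Y) = -Σ p(x,y) log p(x,y) = 0.5745 dits

Right side — compute H(Y|X) from the conditional distributions:
P(X) = (8/15, 7/15), so H(X) = 0.3001 dits
H(Y|X) = Σ_x P(X=x) · H(Y|X=x):
  P(Y|X=0) = (5/8, 3/8), H(Y|X=0) = 0.2873, weight P(X=0) = 8/15
  P(Y|X=1) = (5/7, 2/7), H(Y|X=1) = 0.2598, weight P(X=1) = 7/15
H(Y|X) = 0.2745 dits

H(X) + H(Y|X) = 0.3001 + 0.2745 = 0.5745 dits

Both sides equal 0.5745 dits. ✓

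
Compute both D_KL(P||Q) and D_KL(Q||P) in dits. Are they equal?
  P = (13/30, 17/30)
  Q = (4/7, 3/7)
D_KL(P||Q) = 0.0167, D_KL(Q||P) = 0.0167

KL divergence is not symmetric: D_KL(P||Q) ≠ D_KL(Q||P) in general.

D_KL(P||Q) = 0.0167 dits
D_KL(Q||P) = 0.0167 dits

In this case they happen to be equal (to 4 decimal places).

This asymmetry is why KL divergence is not a true distance metric.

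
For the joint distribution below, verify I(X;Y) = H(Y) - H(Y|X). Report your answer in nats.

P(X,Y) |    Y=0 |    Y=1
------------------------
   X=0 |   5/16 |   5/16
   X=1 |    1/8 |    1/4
I(X;Y) = 0.0134 nats

Mutual information has multiple equivalent forms:
- I(X;Y) = H(X) - H(X|Y)
- I(X;Y) = H(Y) - H(Y|X)
- I(X;Y) = H(X) + H(Y) - H(X,Y)

Computing all quantities:
H(X) = 0.6616, H(Y) = 0.6853, H(X,Y) = 1.3335
H(X|Y) = 0.6482, H(Y|X) = 0.6719

Verification:
H(X) - H(X|Y) = 0.6616 - 0.6482 = 0.0134
H(Y) - H(Y|X) = 0.6853 - 0.6719 = 0.0134
H(X) + H(Y) - H(X,Y) = 0.6616 + 0.6853 - 1.3335 = 0.0134

All forms give I(X;Y) = 0.0134 nats. ✓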